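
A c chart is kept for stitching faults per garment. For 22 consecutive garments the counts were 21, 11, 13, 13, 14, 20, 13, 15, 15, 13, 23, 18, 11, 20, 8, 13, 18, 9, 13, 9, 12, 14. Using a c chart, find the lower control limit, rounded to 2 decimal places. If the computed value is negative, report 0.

c̄ = (21 + 11 + 13 + 13 + 14 + 20 + 13 + 15 + 15 + 13 + 23 + 18 + 11 + 20 + 8 + 13 + 18 + 9 + 13 + 9 + 12 + 14) / 22 = 316 / 22 = 14.3636
LCL = c̄ − 3√c̄ = 14.3636 − 3 × 3.7899 = 2.9938

2.99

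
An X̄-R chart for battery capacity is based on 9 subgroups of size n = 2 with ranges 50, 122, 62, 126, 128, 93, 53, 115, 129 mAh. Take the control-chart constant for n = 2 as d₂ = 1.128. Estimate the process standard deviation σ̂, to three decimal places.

R̄ = (50 + 122 + 62 + 126 + 128 + 93 + 53 + 115 + 129) / 9 = 97.5556
σ̂ = R̄ / d₂ = 97.5556 / 1.128 = 86.4854

86.485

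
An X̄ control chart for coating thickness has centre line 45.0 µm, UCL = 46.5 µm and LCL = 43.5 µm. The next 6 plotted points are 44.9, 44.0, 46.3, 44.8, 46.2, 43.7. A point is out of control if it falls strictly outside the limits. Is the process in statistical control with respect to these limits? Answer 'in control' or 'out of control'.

All 6 points lie within [43.5, 46.5].

in control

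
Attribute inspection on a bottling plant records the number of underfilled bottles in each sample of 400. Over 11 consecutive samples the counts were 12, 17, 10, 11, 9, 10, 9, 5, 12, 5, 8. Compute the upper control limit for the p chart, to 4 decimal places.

p̄ = Σdᵢ / (k·n) = 108 / (11 × 400) = 0.02455
UCL = p̄ + 3·√(p̄(1−p̄)/n) = 0.02455 + 3 × √(0.02455×0.97545/400) = 0.02455 + 3 × 0.00774 = 0.04776

0.0478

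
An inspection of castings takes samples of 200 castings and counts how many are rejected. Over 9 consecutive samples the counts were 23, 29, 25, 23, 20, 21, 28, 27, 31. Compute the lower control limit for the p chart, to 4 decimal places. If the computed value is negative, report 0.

0.0557

p̄ = Σdᵢ / (k·n) = 227 / (9 × 200) = 0.12611
LCL = p̄ − 3·√(p̄(1−p̄)/n) = 0.12611 − 3 × 0.02347 = 0.05569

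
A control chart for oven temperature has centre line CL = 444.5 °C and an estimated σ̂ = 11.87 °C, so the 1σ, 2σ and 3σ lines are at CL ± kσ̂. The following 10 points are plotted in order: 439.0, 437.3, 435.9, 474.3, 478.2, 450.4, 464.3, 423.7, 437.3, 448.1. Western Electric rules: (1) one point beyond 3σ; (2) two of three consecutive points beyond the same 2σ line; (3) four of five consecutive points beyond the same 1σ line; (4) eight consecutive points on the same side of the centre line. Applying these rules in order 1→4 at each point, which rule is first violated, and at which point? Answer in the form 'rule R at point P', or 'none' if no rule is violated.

Zone of each point (C = within 1σ̂, B = 1σ̂–2σ̂, A = 2σ̂–3σ̂, * = beyond 3σ̂; sign = side of CL): 1:-C, 2:-C, 3:-C, 4:+A, 5:+A, 6:+C, 7:+B, 8:-B, 9:-C, 10:+C
Rule 2 (two of three consecutive points beyond the same 2σ limit) is satisfied at point 5.

rule 2 at point 5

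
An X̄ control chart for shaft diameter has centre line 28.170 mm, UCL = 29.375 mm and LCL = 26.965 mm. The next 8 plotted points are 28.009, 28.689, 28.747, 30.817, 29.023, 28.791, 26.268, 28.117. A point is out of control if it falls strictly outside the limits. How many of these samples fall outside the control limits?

2

Compare each point to [26.965, 29.375]: sample 4 = 30.817 > UCL; sample 7 = 26.268 < LCL.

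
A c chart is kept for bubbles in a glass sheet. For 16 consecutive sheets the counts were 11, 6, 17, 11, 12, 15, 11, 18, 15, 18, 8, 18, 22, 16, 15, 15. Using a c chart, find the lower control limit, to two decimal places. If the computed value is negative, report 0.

2.93

c̄ = (11 + 6 + 17 + 11 + 12 + 15 + 11 + 18 + 15 + 18 + 8 + 18 + 22 + 16 + 15 + 15) / 16 = 228 / 16 = 14.2500
LCL = c̄ − 3√c̄ = 14.2500 − 3 × 3.7749 = 2.9252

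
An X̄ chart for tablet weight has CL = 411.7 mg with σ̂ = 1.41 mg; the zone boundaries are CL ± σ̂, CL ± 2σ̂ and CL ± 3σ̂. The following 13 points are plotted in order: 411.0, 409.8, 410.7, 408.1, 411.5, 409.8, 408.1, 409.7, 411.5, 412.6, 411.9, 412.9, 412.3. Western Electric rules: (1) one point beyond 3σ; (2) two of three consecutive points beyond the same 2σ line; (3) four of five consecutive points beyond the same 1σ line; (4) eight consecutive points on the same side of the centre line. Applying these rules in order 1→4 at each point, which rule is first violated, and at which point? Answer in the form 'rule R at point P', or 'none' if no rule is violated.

rule 3 at point 8

Zone of each point (C = within 1σ̂, B = 1σ̂–2σ̂, A = 2σ̂–3σ̂, * = beyond 3σ̂; sign = side of CL): 1:-C, 2:-B, 3:-C, 4:-A, 5:-C, 6:-B, 7:-A, 8:-B, 9:-C, 10:+C, 11:+C, 12:+C, 13:+C
Rule 3 (four of five consecutive points beyond the same 1σ limit) is satisfied at point 8.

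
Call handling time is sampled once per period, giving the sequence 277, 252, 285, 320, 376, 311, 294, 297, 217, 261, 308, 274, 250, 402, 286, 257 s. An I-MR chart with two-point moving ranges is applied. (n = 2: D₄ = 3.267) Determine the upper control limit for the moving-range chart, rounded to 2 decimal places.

Moving ranges: 25, 33, 35, 56, 65, 17, 3, 80, 44, 47, 34, 24, 152, 116, 29; M̄R̄ = 760.0000 / 15 = 50.6667
UCL_MR = D₄·M̄R̄ = 3.267 × 50.6667 = 165.5280

165.53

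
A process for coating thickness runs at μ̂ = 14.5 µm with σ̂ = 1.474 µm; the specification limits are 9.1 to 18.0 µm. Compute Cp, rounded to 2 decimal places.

1.01

Cp = (USL − LSL) / (6σ̂) = (18.0 − 9.1) / (6 × 1.474) = 8.9000 / 8.8440 = 1.0063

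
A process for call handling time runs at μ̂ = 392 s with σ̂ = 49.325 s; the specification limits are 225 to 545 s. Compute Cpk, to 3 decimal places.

Cpu = (USL − μ̂) / (3σ̂) = (545 − 392) / (3 × 49.325) = 1.0340; Cpl = (μ̂ − LSL) / (3σ̂) = (392 − 225) / (3 × 49.325) = 1.1286; Cpk = min(Cpu, Cpl) = 1.0340

1.034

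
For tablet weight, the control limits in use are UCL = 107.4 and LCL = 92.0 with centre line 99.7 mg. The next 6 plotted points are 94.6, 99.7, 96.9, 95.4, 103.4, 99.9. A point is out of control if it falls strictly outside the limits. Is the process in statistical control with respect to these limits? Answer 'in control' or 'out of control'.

in control

All 6 points lie within [92.0, 107.4].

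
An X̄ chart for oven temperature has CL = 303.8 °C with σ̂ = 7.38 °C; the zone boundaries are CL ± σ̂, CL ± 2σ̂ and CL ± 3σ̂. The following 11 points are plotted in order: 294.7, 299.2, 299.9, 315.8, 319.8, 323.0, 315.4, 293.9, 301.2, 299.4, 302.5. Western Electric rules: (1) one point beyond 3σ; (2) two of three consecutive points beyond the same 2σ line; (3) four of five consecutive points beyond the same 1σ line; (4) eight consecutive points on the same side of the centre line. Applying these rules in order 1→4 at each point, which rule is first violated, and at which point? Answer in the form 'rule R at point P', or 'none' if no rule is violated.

rule 2 at point 6

Zone of each point (C = within 1σ̂, B = 1σ̂–2σ̂, A = 2σ̂–3σ̂, * = beyond 3σ̂; sign = side of CL): 1:-B, 2:-C, 3:-C, 4:+B, 5:+A, 6:+A, 7:+B, 8:-B, 9:-C, 10:-C, 11:-C
Rule 2 (two of three consecutive points beyond the same 2σ limit) is satisfied at point 6.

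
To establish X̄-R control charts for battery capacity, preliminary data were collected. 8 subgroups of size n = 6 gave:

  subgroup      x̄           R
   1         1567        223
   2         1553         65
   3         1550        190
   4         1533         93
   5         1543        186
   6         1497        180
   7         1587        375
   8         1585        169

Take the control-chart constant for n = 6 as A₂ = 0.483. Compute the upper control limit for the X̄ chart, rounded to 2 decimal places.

X̄̄ = (1567 + 1553 + 1550 + 1533 + 1543 + 1497 + 1587 + 1585) / 8 = 12415.0000 / 8 = 1551.8750
R̄ = (223 + 65 + 190 + 93 + 186 + 180 + 375 + 169) / 8 = 1481.0000 / 8 = 185.1250
UCL = X̄̄ + A₂·R̄ = 1551.8750 + 0.483 × 185.1250 = 1641.2904

1641.29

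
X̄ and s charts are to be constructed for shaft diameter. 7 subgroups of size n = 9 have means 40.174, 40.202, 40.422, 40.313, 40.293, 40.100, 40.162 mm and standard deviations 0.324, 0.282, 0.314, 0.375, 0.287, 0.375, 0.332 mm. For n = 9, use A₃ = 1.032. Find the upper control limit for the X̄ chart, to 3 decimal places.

X̄̄ = (40.174 + 40.202 + 40.422 + 40.313 + 40.293 + 40.100 + 40.162) / 7 = 40.2380
s̄ = (0.324 + 0.282 + 0.314 + 0.375 + 0.287 + 0.375 + 0.332) / 7 = 0.3270
UCL = X̄̄ + A₃·s̄ = 40.2380 + 1.032 × 0.3270 = 40.5755

40.575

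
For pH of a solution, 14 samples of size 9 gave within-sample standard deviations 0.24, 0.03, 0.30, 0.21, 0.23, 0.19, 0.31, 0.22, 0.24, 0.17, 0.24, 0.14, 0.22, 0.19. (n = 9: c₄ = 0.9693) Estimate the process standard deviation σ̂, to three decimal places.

0.216

s̄ = (0.24 + 0.03 + 0.30 + 0.21 + 0.23 + 0.19 + 0.31 + 0.22 + 0.24 + 0.17 + 0.24 + 0.14 + 0.22 + 0.19) / 14 = 0.2093
σ̂ = s̄ / c₄ = 0.2093 / 0.9693 = 0.2159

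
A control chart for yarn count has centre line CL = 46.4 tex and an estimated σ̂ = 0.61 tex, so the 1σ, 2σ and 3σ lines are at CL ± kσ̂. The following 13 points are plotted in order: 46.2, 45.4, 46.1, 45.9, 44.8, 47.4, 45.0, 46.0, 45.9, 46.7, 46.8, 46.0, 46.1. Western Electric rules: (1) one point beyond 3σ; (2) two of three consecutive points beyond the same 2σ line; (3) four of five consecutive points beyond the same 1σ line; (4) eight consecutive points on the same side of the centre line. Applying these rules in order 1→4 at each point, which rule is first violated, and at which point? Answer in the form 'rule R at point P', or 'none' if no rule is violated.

Zone of each point (C = within 1σ̂, B = 1σ̂–2σ̂, A = 2σ̂–3σ̂, * = beyond 3σ̂; sign = side of CL): 1:-C, 2:-B, 3:-C, 4:-C, 5:-A, 6:+B, 7:-A, 8:-C, 9:-C, 10:+C, 11:+C, 12:-C, 13:-C
Rule 2 (two of three consecutive points beyond the same 2σ limit) is satisfied at point 7.

rule 2 at point 7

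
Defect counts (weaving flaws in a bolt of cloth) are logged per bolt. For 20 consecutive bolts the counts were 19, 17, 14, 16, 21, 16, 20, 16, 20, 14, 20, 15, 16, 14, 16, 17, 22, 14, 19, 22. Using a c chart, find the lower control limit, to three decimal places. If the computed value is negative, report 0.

c̄ = (19 + 17 + 14 + 16 + 21 + 16 + 20 + 16 + 20 + 14 + 20 + 15 + 16 + 14 + 16 + 17 + 22 + 14 + 19 + 22) / 20 = 348 / 20 = 17.4000
LCL = c̄ − 3√c̄ = 17.4000 − 3 × 4.1713 = 4.8860

4.886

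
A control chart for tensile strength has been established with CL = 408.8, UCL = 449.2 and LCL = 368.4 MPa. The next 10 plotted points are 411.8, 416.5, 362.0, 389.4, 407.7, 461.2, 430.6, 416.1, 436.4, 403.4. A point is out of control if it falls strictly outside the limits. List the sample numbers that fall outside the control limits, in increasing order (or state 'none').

3, 6

Compare each point to [368.4, 449.2]: sample 3 = 362.0 < LCL; sample 6 = 461.2 > UCL.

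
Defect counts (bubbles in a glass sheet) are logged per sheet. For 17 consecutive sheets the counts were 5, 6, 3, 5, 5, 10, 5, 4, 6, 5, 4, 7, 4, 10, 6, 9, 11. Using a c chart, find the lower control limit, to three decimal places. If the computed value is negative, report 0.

0.000

c̄ = (5 + 6 + 3 + 5 + 5 + 10 + 5 + 4 + 6 + 5 + 4 + 7 + 4 + 10 + 6 + 9 + 11) / 17 = 105 / 17 = 6.1765
LCL = c̄ − 3√c̄ = 6.1765 − 3 × 2.4853 = -1.2793 → 0 (cannot be negative)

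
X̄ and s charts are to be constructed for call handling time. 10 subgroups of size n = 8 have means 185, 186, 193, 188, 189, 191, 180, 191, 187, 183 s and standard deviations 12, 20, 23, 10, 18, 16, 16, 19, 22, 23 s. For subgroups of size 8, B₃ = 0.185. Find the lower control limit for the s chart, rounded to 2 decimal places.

3.31

s̄ = (12 + 20 + 23 + 10 + 18 + 16 + 16 + 19 + 22 + 23) / 10 = 17.9000
LCL_s = B₃·s̄ = 0.185 × 17.9000 = 3.3115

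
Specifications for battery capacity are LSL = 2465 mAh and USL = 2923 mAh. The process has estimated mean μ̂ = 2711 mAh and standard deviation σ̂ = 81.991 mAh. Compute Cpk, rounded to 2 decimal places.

0.86

Cpu = (USL − μ̂) / (3σ̂) = (2923 − 2711) / (3 × 81.991) = 0.8619; Cpl = (μ̂ − LSL) / (3σ̂) = (2711 − 2465) / (3 × 81.991) = 1.0001; Cpk = min(Cpu, Cpl) = 0.8619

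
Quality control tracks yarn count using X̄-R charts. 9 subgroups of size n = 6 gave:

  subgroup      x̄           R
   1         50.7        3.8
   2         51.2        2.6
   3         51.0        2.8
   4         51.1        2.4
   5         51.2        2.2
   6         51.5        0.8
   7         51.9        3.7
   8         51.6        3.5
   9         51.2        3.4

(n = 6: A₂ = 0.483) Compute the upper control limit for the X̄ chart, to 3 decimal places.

52.619

X̄̄ = (50.7 + 51.2 + 51.0 + 51.1 + 51.2 + 51.5 + 51.9 + 51.6 + 51.2) / 9 = 461.4000 / 9 = 51.2667
R̄ = (3.8 + 2.6 + 2.8 + 2.4 + 2.2 + 0.8 + 3.7 + 3.5 + 3.4) / 9 = 25.2000 / 9 = 2.8000
UCL = X̄̄ + A₂·R̄ = 51.2667 + 0.483 × 2.8000 = 52.6191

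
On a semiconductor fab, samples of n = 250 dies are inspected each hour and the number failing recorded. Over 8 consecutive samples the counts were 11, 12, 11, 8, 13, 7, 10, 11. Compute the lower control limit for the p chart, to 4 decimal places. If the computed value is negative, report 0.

0.0037

p̄ = Σdᵢ / (k·n) = 83 / (8 × 250) = 0.04150
LCL = p̄ − 3·√(p̄(1−p̄)/n) = 0.04150 − 3 × 0.01261 = 0.00366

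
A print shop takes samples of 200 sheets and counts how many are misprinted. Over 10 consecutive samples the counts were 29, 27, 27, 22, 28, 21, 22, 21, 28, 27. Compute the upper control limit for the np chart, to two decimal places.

39.28

p̄ = Σdᵢ / (k·n) = 252 / (10 × 200) = 0.12600
UCL = np̄ + 3·√(np̄(1−p̄)) = 25.2000 + 3 × √(25.2000×0.87400) = 25.2000 + 3 × 4.6931 = 39.2792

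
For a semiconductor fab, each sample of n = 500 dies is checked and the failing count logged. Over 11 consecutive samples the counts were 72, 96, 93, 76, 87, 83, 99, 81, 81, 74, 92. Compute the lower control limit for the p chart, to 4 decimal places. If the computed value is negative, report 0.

p̄ = Σdᵢ / (k·n) = 934 / (11 × 500) = 0.16982
LCL = p̄ − 3·√(p̄(1−p̄)/n) = 0.16982 − 3 × 0.01679 = 0.11944

0.1194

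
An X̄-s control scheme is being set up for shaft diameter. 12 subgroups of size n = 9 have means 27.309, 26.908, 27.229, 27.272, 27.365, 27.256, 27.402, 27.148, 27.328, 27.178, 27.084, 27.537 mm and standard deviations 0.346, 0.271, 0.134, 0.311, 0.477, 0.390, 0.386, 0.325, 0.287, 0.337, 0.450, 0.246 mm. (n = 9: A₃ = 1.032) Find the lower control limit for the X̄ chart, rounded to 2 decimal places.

X̄̄ = (27.309 + 26.908 + 27.229 + 27.272 + 27.365 + 27.256 + 27.402 + 27.148 + 27.328 + 27.178 + 27.084 + 27.537) / 12 = 27.2513
s̄ = (0.346 + 0.271 + 0.134 + 0.311 + 0.477 + 0.390 + 0.386 + 0.325 + 0.287 + 0.337 + 0.450 + 0.246) / 12 = 0.3300
LCL = X̄̄ − A₃·s̄ = 27.2513 − 1.032 × 0.3300 = 26.9108

26.91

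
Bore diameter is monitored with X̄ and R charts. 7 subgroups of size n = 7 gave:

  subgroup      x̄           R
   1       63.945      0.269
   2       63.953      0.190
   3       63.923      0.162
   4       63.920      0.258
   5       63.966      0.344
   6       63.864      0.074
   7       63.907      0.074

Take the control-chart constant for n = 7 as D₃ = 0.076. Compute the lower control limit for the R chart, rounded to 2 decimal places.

R̄ = (0.269 + 0.190 + 0.162 + 0.258 + 0.344 + 0.074 + 0.074) / 7 = 1.3710 / 7 = 0.1959
LCL_R = D₃·R̄ = 0.076 × 0.1959 = 0.0149

0.01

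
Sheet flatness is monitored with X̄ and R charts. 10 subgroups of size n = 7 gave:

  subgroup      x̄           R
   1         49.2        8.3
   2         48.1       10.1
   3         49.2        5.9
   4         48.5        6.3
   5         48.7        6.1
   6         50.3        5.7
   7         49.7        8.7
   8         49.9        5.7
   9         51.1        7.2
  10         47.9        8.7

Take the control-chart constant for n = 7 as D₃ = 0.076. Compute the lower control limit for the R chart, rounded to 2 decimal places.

0.55

R̄ = (8.3 + 10.1 + 5.9 + 6.3 + 6.1 + 5.7 + 8.7 + 5.7 + 7.2 + 8.7) / 10 = 72.7000 / 10 = 7.2700
LCL_R = D₃·R̄ = 0.076 × 7.2700 = 0.5525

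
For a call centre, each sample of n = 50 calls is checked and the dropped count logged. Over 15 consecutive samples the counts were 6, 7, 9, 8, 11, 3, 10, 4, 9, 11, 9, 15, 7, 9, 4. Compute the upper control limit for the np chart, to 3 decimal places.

15.962

p̄ = Σdᵢ / (k·n) = 122 / (15 × 50) = 0.16267
UCL = np̄ + 3·√(np̄(1−p̄)) = 8.1333 + 3 × √(8.1333×0.83733) = 8.1333 + 3 × 2.6097 = 15.9623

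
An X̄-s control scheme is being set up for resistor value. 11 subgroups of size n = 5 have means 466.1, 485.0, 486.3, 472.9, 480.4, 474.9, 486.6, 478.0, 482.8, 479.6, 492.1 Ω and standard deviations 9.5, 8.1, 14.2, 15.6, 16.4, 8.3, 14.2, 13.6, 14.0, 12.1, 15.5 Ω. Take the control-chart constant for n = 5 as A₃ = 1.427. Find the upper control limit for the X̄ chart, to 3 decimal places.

498.784

X̄̄ = (466.1 + 485.0 + 486.3 + 472.9 + 480.4 + 474.9 + 486.6 + 478.0 + 482.8 + 479.6 + 492.1) / 11 = 480.4273
s̄ = (9.5 + 8.1 + 14.2 + 15.6 + 16.4 + 8.3 + 14.2 + 13.6 + 14.0 + 12.1 + 15.5) / 11 = 12.8636
UCL = X̄̄ + A₃·s̄ = 480.4273 + 1.427 × 12.8636 = 498.7837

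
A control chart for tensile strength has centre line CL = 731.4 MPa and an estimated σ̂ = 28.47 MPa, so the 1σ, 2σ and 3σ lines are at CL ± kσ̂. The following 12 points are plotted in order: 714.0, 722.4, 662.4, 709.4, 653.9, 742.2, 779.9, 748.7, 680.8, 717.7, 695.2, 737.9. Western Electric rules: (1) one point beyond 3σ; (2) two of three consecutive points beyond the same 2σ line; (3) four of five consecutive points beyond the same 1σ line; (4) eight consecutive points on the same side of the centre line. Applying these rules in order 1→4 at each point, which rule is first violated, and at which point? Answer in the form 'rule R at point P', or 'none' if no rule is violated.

Zone of each point (C = within 1σ̂, B = 1σ̂–2σ̂, A = 2σ̂–3σ̂, * = beyond 3σ̂; sign = side of CL): 1:-C, 2:-C, 3:-A, 4:-C, 5:-A, 6:+C, 7:+B, 8:+C, 9:-B, 10:-C, 11:-B, 12:+C
Rule 2 (two of three consecutive points beyond the same 2σ limit) is satisfied at point 5.

rule 2 at point 5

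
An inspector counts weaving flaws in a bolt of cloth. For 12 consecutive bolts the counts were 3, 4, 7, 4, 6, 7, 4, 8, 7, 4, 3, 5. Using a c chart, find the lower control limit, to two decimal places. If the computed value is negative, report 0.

c̄ = (3 + 4 + 7 + 4 + 6 + 7 + 4 + 8 + 7 + 4 + 3 + 5) / 12 = 62 / 12 = 5.1667
LCL = c̄ − 3√c̄ = 5.1667 − 3 × 2.2730 = -1.6524 → 0 (cannot be negative)

0.00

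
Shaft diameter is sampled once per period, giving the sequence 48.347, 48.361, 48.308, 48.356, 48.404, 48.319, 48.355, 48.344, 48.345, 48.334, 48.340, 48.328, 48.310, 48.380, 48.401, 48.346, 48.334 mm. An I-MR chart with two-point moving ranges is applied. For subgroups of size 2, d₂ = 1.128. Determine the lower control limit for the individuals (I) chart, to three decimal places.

X̄ = (48.347 + 48.361 + 48.308 + 48.356 + 48.404 + 48.319 + 48.355 + 48.344 + 48.345 + 48.334 + 48.340 + 48.328 + 48.310 + 48.380 + 48.401 + 48.346 + 48.334) / 17 = 48.3478
Moving ranges: 0.014, 0.053, 0.048, 0.048, 0.085, 0.036, 0.011, 0.001, 0.011, 0.006, 0.012, 0.018, 0.070, 0.021, 0.055, 0.012; M̄R̄ = 0.5010 / 16 = 0.0313
LCL = X̄ − 3·M̄R̄/d₂ = 48.3478 − 3 × 0.0313 / 1.128 = 48.2645

48.264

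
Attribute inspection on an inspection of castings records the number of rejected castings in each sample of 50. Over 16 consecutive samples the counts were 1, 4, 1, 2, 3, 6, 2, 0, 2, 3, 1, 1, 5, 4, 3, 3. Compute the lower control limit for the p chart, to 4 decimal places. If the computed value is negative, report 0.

p̄ = Σdᵢ / (k·n) = 41 / (16 × 50) = 0.05125
LCL = p̄ − 3·√(p̄(1−p̄)/n) = 0.05125 − 3 × 0.03118 = -0.04230 → 0 (negative, so LCL = 0)

0.0000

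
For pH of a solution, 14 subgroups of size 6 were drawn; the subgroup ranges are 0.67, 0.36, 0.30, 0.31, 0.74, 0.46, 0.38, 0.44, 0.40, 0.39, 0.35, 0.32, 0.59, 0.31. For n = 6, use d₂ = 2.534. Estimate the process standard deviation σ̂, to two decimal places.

0.17

R̄ = (0.67 + 0.36 + 0.30 + 0.31 + 0.74 + 0.46 + 0.38 + 0.44 + 0.40 + 0.39 + 0.35 + 0.32 + 0.59 + 0.31) / 14 = 0.4300
σ̂ = R̄ / d₂ = 0.4300 / 2.534 = 0.1697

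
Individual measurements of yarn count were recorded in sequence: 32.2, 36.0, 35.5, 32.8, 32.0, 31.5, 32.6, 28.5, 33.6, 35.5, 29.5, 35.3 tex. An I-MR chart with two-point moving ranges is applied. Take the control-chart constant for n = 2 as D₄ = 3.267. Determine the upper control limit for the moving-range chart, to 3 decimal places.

Moving ranges: 3.8, 0.5, 2.7, 0.8, 0.5, 1.1, 4.1, 5.1, 1.9, 6.0, 5.8; M̄R̄ = 32.3000 / 11 = 2.9364
UCL_MR = D₄·M̄R̄ = 3.267 × 2.9364 = 9.5931

9.593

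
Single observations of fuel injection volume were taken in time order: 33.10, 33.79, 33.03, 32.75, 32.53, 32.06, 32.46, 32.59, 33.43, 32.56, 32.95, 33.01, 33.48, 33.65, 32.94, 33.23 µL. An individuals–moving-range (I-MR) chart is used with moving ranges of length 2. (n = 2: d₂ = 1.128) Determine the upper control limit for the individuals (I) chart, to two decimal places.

34.17

X̄ = (33.10 + 33.79 + 33.03 + 32.75 + 32.53 + 32.06 + 32.46 + 32.59 + 33.43 + 32.56 + 32.95 + 33.01 + 33.48 + 33.65 + 32.94 + 33.23) / 16 = 32.9725
Moving ranges: 0.69, 0.76, 0.28, 0.22, 0.47, 0.40, 0.13, 0.84, 0.87, 0.39, 0.06, 0.47, 0.17, 0.71, 0.29; M̄R̄ = 6.7500 / 15 = 0.4500
UCL = X̄ + 3·M̄R̄/d₂ = 32.9725 + 3 × 0.4500 / 1.128 = 34.1693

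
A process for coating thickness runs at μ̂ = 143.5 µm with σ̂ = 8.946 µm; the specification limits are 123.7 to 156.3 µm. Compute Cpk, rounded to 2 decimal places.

Cpu = (USL − μ̂) / (3σ̂) = (156.3 − 143.5) / (3 × 8.946) = 0.4769; Cpl = (μ̂ − LSL) / (3σ̂) = (143.5 − 123.7) / (3 × 8.946) = 0.7378; Cpk = min(Cpu, Cpl) = 0.4769

0.48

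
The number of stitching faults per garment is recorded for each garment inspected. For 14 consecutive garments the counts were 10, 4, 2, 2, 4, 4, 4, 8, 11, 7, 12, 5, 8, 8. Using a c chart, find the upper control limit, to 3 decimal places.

13.921

c̄ = (10 + 4 + 2 + 2 + 4 + 4 + 4 + 8 + 11 + 7 + 12 + 5 + 8 + 8) / 14 = 89 / 14 = 6.3571
UCL = c̄ + 3√c̄ = 6.3571 + 3 × √6.3571 = 6.3571 + 3 × 2.5213 = 13.9212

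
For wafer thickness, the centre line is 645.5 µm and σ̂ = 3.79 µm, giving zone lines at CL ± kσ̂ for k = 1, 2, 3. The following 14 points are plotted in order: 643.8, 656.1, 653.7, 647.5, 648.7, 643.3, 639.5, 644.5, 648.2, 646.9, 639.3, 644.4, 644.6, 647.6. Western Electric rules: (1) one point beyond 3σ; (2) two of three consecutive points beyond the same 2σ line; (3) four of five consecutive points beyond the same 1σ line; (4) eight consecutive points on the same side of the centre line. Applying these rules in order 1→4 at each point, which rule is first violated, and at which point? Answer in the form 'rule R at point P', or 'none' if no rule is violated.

Zone of each point (C = within 1σ̂, B = 1σ̂–2σ̂, A = 2σ̂–3σ̂, * = beyond 3σ̂; sign = side of CL): 1:-C, 2:+A, 3:+A, 4:+C, 5:+C, 6:-C, 7:-B, 8:-C, 9:+C, 10:+C, 11:-B, 12:-C, 13:-C, 14:+C
Rule 2 (two of three consecutive points beyond the same 2σ limit) is satisfied at point 3.

rule 2 at point 3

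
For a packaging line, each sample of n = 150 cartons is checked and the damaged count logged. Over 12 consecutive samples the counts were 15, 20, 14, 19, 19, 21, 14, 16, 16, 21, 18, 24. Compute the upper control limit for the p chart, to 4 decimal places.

p̄ = Σdᵢ / (k·n) = 217 / (12 × 150) = 0.12056
UCL = p̄ + 3·√(p̄(1−p̄)/n) = 0.12056 + 3 × √(0.12056×0.87944/150) = 0.12056 + 3 × 0.02659 = 0.20031

0.2003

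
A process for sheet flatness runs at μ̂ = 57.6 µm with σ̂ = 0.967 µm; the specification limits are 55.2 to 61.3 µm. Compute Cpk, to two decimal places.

Cpu = (USL − μ̂) / (3σ̂) = (61.3 − 57.6) / (3 × 0.967) = 1.2754; Cpl = (μ̂ − LSL) / (3σ̂) = (57.6 − 55.2) / (3 × 0.967) = 0.8273; Cpk = min(Cpu, Cpl) = 0.8273

0.83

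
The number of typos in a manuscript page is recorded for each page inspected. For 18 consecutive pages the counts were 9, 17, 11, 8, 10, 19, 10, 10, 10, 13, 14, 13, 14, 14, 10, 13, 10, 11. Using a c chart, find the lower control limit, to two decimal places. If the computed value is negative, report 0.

c̄ = (9 + 17 + 11 + 8 + 10 + 19 + 10 + 10 + 10 + 13 + 14 + 13 + 14 + 14 + 10 + 13 + 10 + 11) / 18 = 216 / 18 = 12.0000
LCL = c̄ − 3√c̄ = 12.0000 − 3 × 3.4641 = 1.6077

1.61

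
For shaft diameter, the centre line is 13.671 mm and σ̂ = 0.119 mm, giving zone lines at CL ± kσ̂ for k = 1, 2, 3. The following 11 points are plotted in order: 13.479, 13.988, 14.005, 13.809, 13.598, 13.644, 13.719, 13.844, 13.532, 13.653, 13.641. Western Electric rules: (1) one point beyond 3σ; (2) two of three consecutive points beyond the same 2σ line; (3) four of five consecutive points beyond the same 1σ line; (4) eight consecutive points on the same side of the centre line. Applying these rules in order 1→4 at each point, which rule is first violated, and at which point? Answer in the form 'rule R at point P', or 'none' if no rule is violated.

rule 2 at point 3

Zone of each point (C = within 1σ̂, B = 1σ̂–2σ̂, A = 2σ̂–3σ̂, * = beyond 3σ̂; sign = side of CL): 1:-B, 2:+A, 3:+A, 4:+B, 5:-C, 6:-C, 7:+C, 8:+B, 9:-B, 10:-C, 11:-C
Rule 2 (two of three consecutive points beyond the same 2σ limit) is satisfied at point 3.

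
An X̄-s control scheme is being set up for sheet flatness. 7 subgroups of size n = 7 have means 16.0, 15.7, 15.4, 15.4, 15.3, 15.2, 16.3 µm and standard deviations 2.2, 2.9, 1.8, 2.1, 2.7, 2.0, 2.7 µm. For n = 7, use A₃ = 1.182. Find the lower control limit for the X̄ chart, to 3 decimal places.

12.845

X̄̄ = (16.0 + 15.7 + 15.4 + 15.4 + 15.3 + 15.2 + 16.3) / 7 = 15.6143
s̄ = (2.2 + 2.9 + 1.8 + 2.1 + 2.7 + 2.0 + 2.7) / 7 = 2.3429
LCL = X̄̄ − A₃·s̄ = 15.6143 − 1.182 × 2.3429 = 12.8450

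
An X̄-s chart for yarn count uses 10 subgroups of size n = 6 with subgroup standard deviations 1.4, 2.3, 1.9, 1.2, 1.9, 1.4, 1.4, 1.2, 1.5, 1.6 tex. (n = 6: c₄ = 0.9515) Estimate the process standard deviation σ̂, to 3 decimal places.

s̄ = (1.4 + 2.3 + 1.9 + 1.2 + 1.9 + 1.4 + 1.4 + 1.2 + 1.5 + 1.6) / 10 = 1.5800
σ̂ = s̄ / c₄ = 1.5800 / 0.9515 = 1.6605

1.661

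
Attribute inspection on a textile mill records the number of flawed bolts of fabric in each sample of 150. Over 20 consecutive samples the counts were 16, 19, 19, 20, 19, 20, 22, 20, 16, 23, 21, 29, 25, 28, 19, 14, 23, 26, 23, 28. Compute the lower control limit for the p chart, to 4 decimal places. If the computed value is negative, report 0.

0.0575

p̄ = Σdᵢ / (k·n) = 430 / (20 × 150) = 0.14333
LCL = p̄ − 3·√(p̄(1−p̄)/n) = 0.14333 − 3 × 0.02861 = 0.05750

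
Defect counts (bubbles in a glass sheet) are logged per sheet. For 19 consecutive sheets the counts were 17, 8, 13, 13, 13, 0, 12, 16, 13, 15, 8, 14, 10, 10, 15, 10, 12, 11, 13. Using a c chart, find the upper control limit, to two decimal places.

c̄ = (17 + 8 + 13 + 13 + 13 + 0 + 12 + 16 + 13 + 15 + 8 + 14 + 10 + 10 + 15 + 10 + 12 + 11 + 13) / 19 = 223 / 19 = 11.7368
UCL = c̄ + 3√c̄ = 11.7368 + 3 × √11.7368 = 11.7368 + 3 × 3.4259 = 22.0146

22.01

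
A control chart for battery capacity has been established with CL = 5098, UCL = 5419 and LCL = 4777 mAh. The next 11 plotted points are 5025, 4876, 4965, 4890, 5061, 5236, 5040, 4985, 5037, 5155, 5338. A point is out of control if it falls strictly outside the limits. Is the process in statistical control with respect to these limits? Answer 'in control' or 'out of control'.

in control

All 11 points lie within [4777, 5419].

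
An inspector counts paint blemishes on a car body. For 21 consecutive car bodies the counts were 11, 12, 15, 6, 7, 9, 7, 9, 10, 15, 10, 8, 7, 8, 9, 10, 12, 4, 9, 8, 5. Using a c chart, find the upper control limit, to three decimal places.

c̄ = (11 + 12 + 15 + 6 + 7 + 9 + 7 + 9 + 10 + 15 + 10 + 8 + 7 + 8 + 9 + 10 + 12 + 4 + 9 + 8 + 5) / 21 = 191 / 21 = 9.0952
UCL = c̄ + 3√c̄ = 9.0952 + 3 × √9.0952 = 9.0952 + 3 × 3.0158 = 18.1427

18.143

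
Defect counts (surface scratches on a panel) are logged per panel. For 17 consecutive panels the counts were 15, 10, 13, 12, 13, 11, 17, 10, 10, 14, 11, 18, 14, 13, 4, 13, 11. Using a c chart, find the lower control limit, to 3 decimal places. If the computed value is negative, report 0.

c̄ = (15 + 10 + 13 + 12 + 13 + 11 + 17 + 10 + 10 + 14 + 11 + 18 + 14 + 13 + 4 + 13 + 11) / 17 = 209 / 17 = 12.2941
LCL = c̄ − 3√c̄ = 12.2941 − 3 × 3.5063 = 1.7752

1.775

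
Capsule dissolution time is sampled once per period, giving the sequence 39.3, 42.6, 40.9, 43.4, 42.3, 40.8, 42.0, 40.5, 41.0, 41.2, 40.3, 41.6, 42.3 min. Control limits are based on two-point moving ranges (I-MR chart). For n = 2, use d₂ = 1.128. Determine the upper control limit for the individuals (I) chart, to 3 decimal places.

45.035

X̄ = (39.3 + 42.6 + 40.9 + 43.4 + 42.3 + 40.8 + 42.0 + 40.5 + 41.0 + 41.2 + 40.3 + 41.6 + 42.3) / 13 = 41.4000
Moving ranges: 3.3, 1.7, 2.5, 1.1, 1.5, 1.2, 1.5, 0.5, 0.2, 0.9, 1.3, 0.7; M̄R̄ = 16.4000 / 12 = 1.3667
UCL = X̄ + 3·M̄R̄/d₂ = 41.4000 + 3 × 1.3667 / 1.128 = 45.0348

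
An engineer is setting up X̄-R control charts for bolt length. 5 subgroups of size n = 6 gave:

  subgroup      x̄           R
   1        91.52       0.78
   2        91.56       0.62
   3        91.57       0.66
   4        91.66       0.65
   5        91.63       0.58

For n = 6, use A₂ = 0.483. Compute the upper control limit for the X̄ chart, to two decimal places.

91.91

X̄̄ = (91.52 + 91.56 + 91.57 + 91.66 + 91.63) / 5 = 457.9400 / 5 = 91.5880
R̄ = (0.78 + 0.62 + 0.66 + 0.65 + 0.58) / 5 = 3.2900 / 5 = 0.6580
UCL = X̄̄ + A₂·R̄ = 91.5880 + 0.483 × 0.6580 = 91.9058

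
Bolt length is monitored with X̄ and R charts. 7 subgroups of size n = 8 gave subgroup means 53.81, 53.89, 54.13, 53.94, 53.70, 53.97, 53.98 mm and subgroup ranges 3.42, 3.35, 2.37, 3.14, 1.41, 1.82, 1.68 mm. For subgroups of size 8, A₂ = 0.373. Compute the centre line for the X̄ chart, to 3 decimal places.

53.917

X̄̄ = (53.81 + 53.89 + 54.13 + 53.94 + 53.70 + 53.97 + 53.98) / 7 = 377.4200 / 7 = 53.9171
CL = X̄̄ = 53.9171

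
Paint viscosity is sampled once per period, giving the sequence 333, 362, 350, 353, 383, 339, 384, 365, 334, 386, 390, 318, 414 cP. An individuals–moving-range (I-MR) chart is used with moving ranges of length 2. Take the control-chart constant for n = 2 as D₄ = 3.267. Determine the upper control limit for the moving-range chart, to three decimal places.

Moving ranges: 29, 12, 3, 30, 44, 45, 19, 31, 52, 4, 72, 96; M̄R̄ = 437.0000 / 12 = 36.4167
UCL_MR = D₄·M̄R̄ = 3.267 × 36.4167 = 118.9732

118.973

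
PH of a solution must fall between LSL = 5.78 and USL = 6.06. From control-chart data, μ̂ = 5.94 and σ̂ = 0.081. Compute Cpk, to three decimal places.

0.494

Cpu = (USL − μ̂) / (3σ̂) = (6.06 − 5.94) / (3 × 0.081) = 0.4938; Cpl = (μ̂ − LSL) / (3σ̂) = (5.94 − 5.78) / (3 × 0.081) = 0.6584; Cpk = min(Cpu, Cpl) = 0.4938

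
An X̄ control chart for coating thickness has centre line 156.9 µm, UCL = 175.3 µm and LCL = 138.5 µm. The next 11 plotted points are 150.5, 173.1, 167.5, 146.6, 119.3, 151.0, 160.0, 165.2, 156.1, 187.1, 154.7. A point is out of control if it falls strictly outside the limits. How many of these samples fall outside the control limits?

Compare each point to [138.5, 175.3]: sample 5 = 119.3 < LCL; sample 10 = 187.1 > UCL.

2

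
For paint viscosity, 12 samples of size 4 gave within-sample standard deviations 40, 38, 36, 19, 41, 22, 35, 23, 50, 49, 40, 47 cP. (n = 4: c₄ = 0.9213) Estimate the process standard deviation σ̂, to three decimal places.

s̄ = (40 + 38 + 36 + 19 + 41 + 22 + 35 + 23 + 50 + 49 + 40 + 47) / 12 = 36.6667
σ̂ = s̄ / c₄ = 36.6667 / 0.9213 = 39.7988

39.799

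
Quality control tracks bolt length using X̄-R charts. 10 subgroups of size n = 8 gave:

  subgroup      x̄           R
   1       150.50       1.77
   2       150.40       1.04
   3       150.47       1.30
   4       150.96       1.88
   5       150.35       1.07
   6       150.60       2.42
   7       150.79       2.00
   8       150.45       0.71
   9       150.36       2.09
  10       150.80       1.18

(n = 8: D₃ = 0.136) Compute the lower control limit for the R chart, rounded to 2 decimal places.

0.21

R̄ = (1.77 + 1.04 + 1.30 + 1.88 + 1.07 + 2.42 + 2.00 + 0.71 + 2.09 + 1.18) / 10 = 15.4600 / 10 = 1.5460
LCL_R = D₃·R̄ = 0.136 × 1.5460 = 0.2103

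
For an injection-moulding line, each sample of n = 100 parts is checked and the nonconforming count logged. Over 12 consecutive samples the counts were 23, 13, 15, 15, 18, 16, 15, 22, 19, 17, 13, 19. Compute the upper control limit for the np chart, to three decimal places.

28.374

p̄ = Σdᵢ / (k·n) = 205 / (12 × 100) = 0.17083
UCL = np̄ + 3·√(np̄(1−p̄)) = 17.0833 + 3 × √(17.0833×0.82917) = 17.0833 + 3 × 3.7636 = 28.3742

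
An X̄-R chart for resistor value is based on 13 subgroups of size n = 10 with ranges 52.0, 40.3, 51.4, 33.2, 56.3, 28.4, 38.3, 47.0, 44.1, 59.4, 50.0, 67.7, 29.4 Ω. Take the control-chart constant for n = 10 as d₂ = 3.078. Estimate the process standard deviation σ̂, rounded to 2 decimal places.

R̄ = (52.0 + 40.3 + 51.4 + 33.2 + 56.3 + 28.4 + 38.3 + 47.0 + 44.1 + 59.4 + 50.0 + 67.7 + 29.4) / 13 = 45.9615
σ̂ = R̄ / d₂ = 45.9615 / 3.078 = 14.9323

14.93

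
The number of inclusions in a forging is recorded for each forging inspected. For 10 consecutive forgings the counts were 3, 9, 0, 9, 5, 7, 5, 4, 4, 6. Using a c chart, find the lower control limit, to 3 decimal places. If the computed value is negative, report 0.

c̄ = (3 + 9 + 0 + 9 + 5 + 7 + 5 + 4 + 4 + 6) / 10 = 52 / 10 = 5.2000
LCL = c̄ − 3√c̄ = 5.2000 − 3 × 2.2804 = -1.6411 → 0 (cannot be negative)

0.000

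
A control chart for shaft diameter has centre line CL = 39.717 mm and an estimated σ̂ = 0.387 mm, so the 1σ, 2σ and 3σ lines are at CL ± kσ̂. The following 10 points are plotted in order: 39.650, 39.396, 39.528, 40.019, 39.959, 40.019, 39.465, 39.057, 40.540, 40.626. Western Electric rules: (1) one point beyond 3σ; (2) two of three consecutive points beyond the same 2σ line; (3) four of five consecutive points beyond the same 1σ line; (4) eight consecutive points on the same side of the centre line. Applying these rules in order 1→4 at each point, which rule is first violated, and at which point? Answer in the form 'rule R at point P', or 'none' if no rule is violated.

Zone of each point (C = within 1σ̂, B = 1σ̂–2σ̂, A = 2σ̂–3σ̂, * = beyond 3σ̂; sign = side of CL): 1:-C, 2:-C, 3:-C, 4:+C, 5:+C, 6:+C, 7:-C, 8:-B, 9:+A, 10:+A
Rule 2 (two of three consecutive points beyond the same 2σ limit) is satisfied at point 10.

rule 2 at point 10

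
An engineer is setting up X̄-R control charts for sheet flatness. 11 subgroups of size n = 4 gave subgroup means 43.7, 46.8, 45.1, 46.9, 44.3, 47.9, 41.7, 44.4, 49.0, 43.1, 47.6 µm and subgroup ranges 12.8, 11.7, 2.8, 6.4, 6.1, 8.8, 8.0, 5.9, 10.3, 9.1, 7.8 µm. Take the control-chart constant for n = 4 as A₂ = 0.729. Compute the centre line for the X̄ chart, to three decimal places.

45.500

X̄̄ = (43.7 + 46.8 + 45.1 + 46.9 + 44.3 + 47.9 + 41.7 + 44.4 + 49.0 + 43.1 + 47.6) / 11 = 500.5000 / 11 = 45.5000
CL = X̄̄ = 45.5000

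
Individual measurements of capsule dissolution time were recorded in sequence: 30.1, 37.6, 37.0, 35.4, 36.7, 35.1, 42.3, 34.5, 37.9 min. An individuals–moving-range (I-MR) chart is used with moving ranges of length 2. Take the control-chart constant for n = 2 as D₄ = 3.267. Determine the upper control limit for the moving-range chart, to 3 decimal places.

12.660

Moving ranges: 7.5, 0.6, 1.6, 1.3, 1.6, 7.2, 7.8, 3.4; M̄R̄ = 31.0000 / 8 = 3.8750
UCL_MR = D₄·M̄R̄ = 3.267 × 3.8750 = 12.6596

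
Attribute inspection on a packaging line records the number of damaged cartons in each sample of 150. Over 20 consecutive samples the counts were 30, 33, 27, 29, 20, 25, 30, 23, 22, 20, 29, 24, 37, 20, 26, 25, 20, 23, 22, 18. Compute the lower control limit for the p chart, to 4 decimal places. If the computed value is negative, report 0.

0.0762

p̄ = Σdᵢ / (k·n) = 503 / (20 × 150) = 0.16767
LCL = p̄ − 3·√(p̄(1−p̄)/n) = 0.16767 − 3 × 0.03050 = 0.07616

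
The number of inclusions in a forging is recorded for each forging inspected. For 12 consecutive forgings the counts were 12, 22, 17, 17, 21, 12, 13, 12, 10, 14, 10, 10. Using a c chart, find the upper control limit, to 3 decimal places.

c̄ = (12 + 22 + 17 + 17 + 21 + 12 + 13 + 12 + 10 + 14 + 10 + 10) / 12 = 170 / 12 = 14.1667
UCL = c̄ + 3√c̄ = 14.1667 + 3 × √14.1667 = 14.1667 + 3 × 3.7639 = 25.4583

25.458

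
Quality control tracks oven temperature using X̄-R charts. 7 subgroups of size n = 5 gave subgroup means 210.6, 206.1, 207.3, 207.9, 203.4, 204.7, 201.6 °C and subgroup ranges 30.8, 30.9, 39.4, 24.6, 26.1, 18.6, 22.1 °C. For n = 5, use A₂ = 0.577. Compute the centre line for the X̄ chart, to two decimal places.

205.94

X̄̄ = (210.6 + 206.1 + 207.3 + 207.9 + 203.4 + 204.7 + 201.6) / 7 = 1441.6000 / 7 = 205.9429
CL = X̄̄ = 205.9429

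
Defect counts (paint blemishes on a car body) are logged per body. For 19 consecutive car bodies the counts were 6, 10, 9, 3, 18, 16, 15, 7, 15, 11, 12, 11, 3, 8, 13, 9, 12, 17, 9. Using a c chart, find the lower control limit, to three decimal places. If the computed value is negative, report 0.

c̄ = (6 + 10 + 9 + 3 + 18 + 16 + 15 + 7 + 15 + 11 + 12 + 11 + 3 + 8 + 13 + 9 + 12 + 17 + 9) / 19 = 204 / 19 = 10.7368
LCL = c̄ − 3√c̄ = 10.7368 − 3 × 3.2767 = 0.9067

0.907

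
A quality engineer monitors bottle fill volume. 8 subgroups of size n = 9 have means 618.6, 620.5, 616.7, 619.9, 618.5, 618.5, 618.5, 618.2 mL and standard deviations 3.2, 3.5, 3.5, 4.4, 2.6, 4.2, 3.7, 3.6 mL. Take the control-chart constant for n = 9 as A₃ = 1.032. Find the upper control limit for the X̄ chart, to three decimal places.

622.377

X̄̄ = (618.6 + 620.5 + 616.7 + 619.9 + 618.5 + 618.5 + 618.5 + 618.2) / 8 = 618.6750
s̄ = (3.2 + 3.5 + 3.5 + 4.4 + 2.6 + 4.2 + 3.7 + 3.6) / 8 = 3.5875
UCL = X̄̄ + A₃·s̄ = 618.6750 + 1.032 × 3.5875 = 622.3773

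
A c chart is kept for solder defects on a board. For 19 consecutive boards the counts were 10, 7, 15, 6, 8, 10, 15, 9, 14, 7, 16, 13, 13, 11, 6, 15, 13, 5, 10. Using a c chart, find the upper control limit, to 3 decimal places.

20.490

c̄ = (10 + 7 + 15 + 6 + 8 + 10 + 15 + 9 + 14 + 7 + 16 + 13 + 13 + 11 + 6 + 15 + 13 + 5 + 10) / 19 = 203 / 19 = 10.6842
UCL = c̄ + 3√c̄ = 10.6842 + 3 × √10.6842 = 10.6842 + 3 × 3.2687 = 20.4902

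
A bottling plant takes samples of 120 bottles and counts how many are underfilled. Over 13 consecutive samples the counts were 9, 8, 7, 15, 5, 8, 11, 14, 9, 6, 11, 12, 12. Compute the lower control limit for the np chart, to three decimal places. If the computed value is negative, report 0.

p̄ = Σdᵢ / (k·n) = 127 / (13 × 120) = 0.08141
LCL = np̄ − 3·√(np̄(1−p̄)) = 9.7692 − 3 × 2.9956 = 0.7823

0.782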